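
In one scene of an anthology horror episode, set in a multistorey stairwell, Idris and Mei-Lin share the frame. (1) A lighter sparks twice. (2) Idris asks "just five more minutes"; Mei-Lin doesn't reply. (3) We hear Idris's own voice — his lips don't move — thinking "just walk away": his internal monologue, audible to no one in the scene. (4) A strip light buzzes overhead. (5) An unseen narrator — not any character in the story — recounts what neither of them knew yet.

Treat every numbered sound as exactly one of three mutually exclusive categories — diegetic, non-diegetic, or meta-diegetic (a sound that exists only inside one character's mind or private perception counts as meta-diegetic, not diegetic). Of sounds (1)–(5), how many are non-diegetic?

Sound (1): a lighter is a real object/event in the scene's world, so diegetic.
Sound (2): spoken by a character present in the story world, so diegetic.
(3) Idris's thought-voice: a private mental sound no other character can hear → meta-diegetic.
(4) is diegetic: ambient/room sound belonging to the story's physical space.
(5) the narrator exists outside the story world, addressing only the audience → non-diegetic.
So 1 of the 5 is non-diegetic: (5).

1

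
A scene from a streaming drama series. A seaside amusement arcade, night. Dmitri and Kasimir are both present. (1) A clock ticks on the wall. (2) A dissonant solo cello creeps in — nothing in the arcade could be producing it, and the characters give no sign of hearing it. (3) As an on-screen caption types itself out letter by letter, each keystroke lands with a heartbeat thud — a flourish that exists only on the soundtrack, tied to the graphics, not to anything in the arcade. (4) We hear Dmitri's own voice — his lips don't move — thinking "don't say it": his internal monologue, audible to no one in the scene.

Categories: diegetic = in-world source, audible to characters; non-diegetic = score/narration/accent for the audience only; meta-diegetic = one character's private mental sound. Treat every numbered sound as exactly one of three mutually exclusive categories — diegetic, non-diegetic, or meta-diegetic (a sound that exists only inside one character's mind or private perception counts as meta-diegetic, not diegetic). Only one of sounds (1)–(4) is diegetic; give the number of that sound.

1

(1) is diegetic: an in-world source (a clock); characters could hear it.
(2) nothing in the arcade produces it and the characters don't hear it — pure soundtrack → non-diegetic.
(3) is non-diegetic: the caption isn't part of the story world, so neither is the sound tied to it.
Sound (4): Dmitri's thought-voice: a private mental sound no other character can hear, so meta-diegetic.
Only (1) is diegetic.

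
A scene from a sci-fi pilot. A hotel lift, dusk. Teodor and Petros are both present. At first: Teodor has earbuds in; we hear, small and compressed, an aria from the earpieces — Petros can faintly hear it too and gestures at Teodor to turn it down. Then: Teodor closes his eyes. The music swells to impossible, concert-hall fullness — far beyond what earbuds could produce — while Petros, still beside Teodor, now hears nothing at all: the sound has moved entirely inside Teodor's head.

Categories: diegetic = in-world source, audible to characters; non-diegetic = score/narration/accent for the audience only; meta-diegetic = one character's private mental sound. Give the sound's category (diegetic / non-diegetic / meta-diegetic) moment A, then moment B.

diegetic, meta-diegetic

Moment A: the earbuds are a physical source both characters can hear → diegetic.
Moment B: the music now exists only as Teodor's subjective experience; Petros can no longer hear it → meta-diegetic.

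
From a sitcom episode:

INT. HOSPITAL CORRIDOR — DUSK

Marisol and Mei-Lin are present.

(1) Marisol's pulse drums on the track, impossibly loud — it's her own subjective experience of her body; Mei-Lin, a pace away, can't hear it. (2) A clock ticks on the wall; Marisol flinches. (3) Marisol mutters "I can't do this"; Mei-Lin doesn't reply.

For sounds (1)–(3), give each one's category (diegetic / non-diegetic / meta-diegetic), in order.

(1) is meta-diegetic: point-of-audition from inside Marisol's body; not a sound in the room.
(2) is diegetic: the sound comes from a clock physically present in the location.
Sound (3): Marisol is a character speaking aloud in the scene, so diegetic.

meta-diegetic, diegetic, diegetic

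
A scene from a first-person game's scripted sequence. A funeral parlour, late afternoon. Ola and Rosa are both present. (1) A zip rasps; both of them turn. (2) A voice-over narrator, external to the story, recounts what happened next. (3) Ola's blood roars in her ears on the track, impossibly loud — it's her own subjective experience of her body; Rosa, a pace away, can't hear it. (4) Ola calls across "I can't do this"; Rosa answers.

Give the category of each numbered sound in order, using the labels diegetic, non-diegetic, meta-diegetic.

(1) an in-world source (a zip); characters could hear it → diegetic.
(2) commentary laid over the scene from outside the fiction → non-diegetic.
(3) is meta-diegetic: a subjective body sound — Ola's private perception, inaudible to Rosa.
Sound (4): spoken by a character present in the story world, so diegetic.

diegetic, non-diegetic, meta-diegetic, diegetic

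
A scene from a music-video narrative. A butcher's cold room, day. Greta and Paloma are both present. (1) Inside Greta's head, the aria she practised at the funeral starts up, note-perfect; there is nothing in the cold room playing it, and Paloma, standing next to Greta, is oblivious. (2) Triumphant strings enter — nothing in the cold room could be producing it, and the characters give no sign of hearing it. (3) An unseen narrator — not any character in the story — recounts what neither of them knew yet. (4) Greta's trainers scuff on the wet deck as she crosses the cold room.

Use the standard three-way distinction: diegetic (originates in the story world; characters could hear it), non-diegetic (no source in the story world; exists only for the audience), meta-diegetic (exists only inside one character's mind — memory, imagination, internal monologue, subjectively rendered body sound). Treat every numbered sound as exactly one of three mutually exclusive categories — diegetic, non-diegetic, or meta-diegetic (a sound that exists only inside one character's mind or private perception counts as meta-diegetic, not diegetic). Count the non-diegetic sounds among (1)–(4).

Sound (1): it lives in Greta's subjectivity, not in the cold room, so meta-diegetic.
(2) is non-diegetic: it has no source in the story world and no character can hear it — it's underscore.
(3) external voice-over — not a character, not heard by anyone in the scene → non-diegetic.
(4) is diegetic: a character's body making contact with the set — an in-world sound.
Non-diegetic: (2), (3) — that's 2.

2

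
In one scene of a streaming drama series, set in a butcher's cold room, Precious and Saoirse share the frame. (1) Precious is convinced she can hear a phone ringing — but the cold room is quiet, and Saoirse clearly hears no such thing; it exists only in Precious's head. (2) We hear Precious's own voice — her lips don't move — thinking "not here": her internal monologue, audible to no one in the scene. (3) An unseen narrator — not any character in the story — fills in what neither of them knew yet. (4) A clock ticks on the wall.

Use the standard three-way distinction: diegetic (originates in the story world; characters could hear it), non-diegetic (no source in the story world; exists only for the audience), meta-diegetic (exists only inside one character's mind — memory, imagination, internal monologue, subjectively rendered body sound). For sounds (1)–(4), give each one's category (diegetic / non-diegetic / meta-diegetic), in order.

meta-diegetic, meta-diegetic, non-diegetic, diegetic

(1) is meta-diegetic: the sound is imagined by Precious; nothing in the story world is producing it and Saoirse can't hear it.
Sound (2): it's Precious's unspoken thought, heard only by the audience via her subjectivity, so meta-diegetic.
(3) the narrator exists outside the story world, addressing only the audience → non-diegetic.
(4) is diegetic: an in-world source (a clock); characters could hear it.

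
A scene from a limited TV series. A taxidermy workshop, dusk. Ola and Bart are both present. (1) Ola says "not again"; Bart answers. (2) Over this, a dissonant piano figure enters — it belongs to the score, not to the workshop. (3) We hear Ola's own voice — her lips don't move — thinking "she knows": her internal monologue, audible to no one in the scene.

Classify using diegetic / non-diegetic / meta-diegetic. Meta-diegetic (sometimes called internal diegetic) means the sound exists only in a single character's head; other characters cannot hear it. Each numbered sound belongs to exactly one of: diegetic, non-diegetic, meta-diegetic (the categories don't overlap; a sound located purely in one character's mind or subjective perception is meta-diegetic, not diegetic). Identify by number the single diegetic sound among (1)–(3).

1

(1) is diegetic: Ola is a character speaking aloud in the scene.
(2) it has no source in the story world and no character can hear it — it's underscore → non-diegetic.
(3) Ola's thought-voice: a private mental sound no other character can hear → meta-diegetic.
Only (1) is diegetic.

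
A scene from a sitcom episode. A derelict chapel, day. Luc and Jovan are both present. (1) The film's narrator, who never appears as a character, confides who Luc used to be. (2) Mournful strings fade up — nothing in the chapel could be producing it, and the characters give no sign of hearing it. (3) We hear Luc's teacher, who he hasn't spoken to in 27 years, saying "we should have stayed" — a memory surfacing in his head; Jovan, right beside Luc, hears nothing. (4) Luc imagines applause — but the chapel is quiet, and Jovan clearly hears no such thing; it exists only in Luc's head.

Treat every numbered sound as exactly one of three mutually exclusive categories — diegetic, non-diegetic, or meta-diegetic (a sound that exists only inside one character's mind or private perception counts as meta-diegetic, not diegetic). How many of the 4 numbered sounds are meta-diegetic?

Sound (1): external voice-over — not a character, not heard by anyone in the scene, so non-diegetic.
(2) score with no on-screen or off-screen source; it exists for the audience alone → non-diegetic.
Sound (3): the voice is a memory playing only inside Luc's mind; Jovan can't hear it, so meta-diegetic.
Sound (4): Luc alone 'hears' it — an imagined sound, not present in the space, so meta-diegetic.
So 2 of the 4 are meta-diegetic: (3), (4).

2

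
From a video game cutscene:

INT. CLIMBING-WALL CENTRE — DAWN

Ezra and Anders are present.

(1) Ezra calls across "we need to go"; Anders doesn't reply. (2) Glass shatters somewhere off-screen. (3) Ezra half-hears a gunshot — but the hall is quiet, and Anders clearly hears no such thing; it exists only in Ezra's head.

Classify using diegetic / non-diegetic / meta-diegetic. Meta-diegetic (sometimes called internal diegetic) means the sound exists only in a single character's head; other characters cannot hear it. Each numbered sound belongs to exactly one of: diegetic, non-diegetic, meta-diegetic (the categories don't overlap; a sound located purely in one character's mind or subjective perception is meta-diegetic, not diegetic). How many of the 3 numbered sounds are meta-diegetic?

(1) Ezra is a character speaking aloud in the scene → diegetic.
Sound (2): glass is a real object/event in the scene's world, so diegetic.
Sound (3): the sound is imagined by Ezra; nothing in the story world is producing it and Anders can't hear it, so meta-diegetic.
Meta-diegetic: (3) — that's 1.

1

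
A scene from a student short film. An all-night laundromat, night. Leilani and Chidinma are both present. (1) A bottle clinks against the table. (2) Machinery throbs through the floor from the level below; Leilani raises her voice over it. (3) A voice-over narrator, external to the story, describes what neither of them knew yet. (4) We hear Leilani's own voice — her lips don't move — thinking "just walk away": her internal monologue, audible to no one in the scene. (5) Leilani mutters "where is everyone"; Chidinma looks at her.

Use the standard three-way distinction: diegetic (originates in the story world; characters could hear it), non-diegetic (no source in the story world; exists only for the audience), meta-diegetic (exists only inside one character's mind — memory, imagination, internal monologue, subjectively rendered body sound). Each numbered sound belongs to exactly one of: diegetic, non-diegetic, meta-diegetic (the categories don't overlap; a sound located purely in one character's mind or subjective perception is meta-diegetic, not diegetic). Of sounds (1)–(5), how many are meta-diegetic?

Sound (1): an in-world source (a bottle); characters could hear it, so diegetic.
(2) is diegetic: machinery is part of the location's real environment.
Sound (3): the narrator exists outside the story world, addressing only the audience, so non-diegetic.
(4) it's Leilani's unspoken thought, heard only by the audience via her subjectivity → meta-diegetic.
(5) Leilani is a character speaking aloud in the scene → diegetic.
So 1 of the 5 is meta-diegetic: (4).

1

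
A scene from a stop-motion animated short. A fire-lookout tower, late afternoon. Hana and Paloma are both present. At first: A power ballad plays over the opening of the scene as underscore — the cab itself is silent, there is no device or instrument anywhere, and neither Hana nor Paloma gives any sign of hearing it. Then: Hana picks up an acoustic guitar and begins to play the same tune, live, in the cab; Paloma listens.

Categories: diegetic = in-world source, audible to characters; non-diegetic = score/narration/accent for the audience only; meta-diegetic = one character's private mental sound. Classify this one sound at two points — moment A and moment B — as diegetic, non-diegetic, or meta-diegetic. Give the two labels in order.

Moment A: no in-world source exists and no character can hear it — underscore → non-diegetic.
Moment B: an acoustic guitar is now a real source in the story world and the characters hear it → diegetic.

non-diegetic, diegetic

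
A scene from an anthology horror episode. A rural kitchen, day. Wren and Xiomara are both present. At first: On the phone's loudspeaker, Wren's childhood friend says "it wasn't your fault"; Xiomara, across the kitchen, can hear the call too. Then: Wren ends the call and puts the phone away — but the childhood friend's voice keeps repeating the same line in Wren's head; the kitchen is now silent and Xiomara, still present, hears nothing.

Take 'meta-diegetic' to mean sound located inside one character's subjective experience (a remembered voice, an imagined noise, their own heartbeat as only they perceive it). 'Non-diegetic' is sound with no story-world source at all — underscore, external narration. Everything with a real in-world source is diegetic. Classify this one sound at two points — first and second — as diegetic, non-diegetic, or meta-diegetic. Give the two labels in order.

diegetic, meta-diegetic

First: the loudspeaker is an in-world source; both Wren and Xiomara hear the call → diegetic.
Second: with the phone off, the voice continues only as Wren's private mental replay — Xiomara can't hear it → meta-diegetic.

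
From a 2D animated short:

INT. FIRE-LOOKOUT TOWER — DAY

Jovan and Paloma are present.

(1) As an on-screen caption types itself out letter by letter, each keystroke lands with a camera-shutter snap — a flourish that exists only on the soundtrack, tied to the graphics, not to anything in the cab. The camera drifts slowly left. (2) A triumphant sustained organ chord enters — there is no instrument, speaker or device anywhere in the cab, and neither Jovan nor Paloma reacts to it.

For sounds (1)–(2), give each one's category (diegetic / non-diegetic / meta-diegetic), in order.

non-diegetic, non-diegetic

(1) it accompanies on-screen graphics, not anything inside the story world → non-diegetic.
(2) it has no source in the story world and no character can hear it — it's underscore → non-diegetic.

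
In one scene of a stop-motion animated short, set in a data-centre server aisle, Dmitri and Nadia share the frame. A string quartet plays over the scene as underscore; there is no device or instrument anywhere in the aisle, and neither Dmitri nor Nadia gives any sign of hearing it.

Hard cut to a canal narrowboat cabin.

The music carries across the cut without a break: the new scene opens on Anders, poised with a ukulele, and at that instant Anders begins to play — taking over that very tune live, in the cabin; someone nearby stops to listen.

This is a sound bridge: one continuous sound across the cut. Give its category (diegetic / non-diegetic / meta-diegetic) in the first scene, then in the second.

non-diegetic, diegetic

Scene one: there's no in-world source anywhere and no character hears it — underscore for the audience only → non-diegetic.
Scene two: from the moment Anders starts playing, the tune is being performed on a ukulele inside the story world and another character hears it → diegetic.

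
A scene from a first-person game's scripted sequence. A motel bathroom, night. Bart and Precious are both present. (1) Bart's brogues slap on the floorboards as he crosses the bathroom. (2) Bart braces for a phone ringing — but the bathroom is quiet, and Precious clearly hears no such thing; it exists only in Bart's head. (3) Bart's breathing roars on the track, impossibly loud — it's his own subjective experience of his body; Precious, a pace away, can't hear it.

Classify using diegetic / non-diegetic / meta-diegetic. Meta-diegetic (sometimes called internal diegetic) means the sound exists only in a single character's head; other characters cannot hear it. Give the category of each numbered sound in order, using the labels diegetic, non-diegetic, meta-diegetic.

Sound (1): a character's body making contact with the set — an in-world sound, so diegetic.
Sound (2): subjective to Bart: the bathroom is silent and Precious hears nothing, so meta-diegetic.
(3) it's Bart's internal bodily sensation rendered as sound; only Bart 'hears' it → meta-diegetic.

diegetic, meta-diegetic, meta-diegetic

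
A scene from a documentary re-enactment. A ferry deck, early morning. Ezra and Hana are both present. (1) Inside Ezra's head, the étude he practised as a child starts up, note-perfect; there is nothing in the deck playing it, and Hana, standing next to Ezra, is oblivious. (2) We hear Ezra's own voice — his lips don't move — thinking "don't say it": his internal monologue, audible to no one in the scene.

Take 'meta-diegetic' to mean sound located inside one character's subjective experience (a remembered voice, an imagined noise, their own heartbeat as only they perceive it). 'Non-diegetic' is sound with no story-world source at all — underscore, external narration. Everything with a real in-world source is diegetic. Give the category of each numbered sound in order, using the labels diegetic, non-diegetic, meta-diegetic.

Sound (1): the music is a memory playing inside Ezra's mind alone; no real-world source, Hana can't hear it, so meta-diegetic.
(2) is meta-diegetic: internal monologue — inside Ezra's mind, not spoken into the scene.

meta-diegetic, meta-diegetic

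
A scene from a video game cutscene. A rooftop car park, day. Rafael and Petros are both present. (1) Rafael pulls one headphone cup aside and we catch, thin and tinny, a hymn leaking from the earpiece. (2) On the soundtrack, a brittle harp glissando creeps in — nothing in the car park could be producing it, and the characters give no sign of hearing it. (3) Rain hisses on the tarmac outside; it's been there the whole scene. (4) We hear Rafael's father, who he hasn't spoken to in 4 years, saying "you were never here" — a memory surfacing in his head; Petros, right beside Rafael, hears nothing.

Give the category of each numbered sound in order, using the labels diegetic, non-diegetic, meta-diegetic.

diegetic, non-diegetic, diegetic, meta-diegetic

Sound (1): it's leaking from a physical pair of headphones in the scene, so diegetic.
(2) nothing in the car park produces it and the characters don't hear it — pure soundtrack → non-diegetic.
(3) is diegetic: rain is part of the location's real environment.
(4) is meta-diegetic: it's Rafael's recollection rendered as sound; the other character can't hear it.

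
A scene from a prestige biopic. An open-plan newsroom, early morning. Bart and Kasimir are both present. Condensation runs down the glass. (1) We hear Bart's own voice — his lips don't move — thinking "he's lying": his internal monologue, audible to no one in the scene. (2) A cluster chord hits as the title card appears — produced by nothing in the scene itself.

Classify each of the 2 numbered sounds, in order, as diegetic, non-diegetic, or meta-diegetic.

(1) is meta-diegetic: internal monologue — inside Bart's mind, not spoken into the scene.
(2) is non-diegetic: nothing in the scene produces it; it's an accent added for the audience.

meta-diegetic, non-diegetic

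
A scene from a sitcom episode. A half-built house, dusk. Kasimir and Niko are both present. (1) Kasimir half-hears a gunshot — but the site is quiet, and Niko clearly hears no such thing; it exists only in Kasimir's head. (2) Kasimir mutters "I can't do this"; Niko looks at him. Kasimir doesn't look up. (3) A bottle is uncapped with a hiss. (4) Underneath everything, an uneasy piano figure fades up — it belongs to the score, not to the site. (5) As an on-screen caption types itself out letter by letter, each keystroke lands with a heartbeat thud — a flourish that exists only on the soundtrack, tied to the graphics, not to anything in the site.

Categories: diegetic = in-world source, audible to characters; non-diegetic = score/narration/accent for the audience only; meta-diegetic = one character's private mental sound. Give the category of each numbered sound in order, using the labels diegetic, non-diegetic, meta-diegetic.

meta-diegetic, diegetic, diegetic, non-diegetic, non-diegetic

(1) is meta-diegetic: the sound is imagined by Kasimir; nothing in the story world is producing it and Niko can't hear it.
(2) Kasimir is a character speaking aloud in the scene → diegetic.
(3) is diegetic: a bottle is a real object/event in the scene's world.
(4) score with no on-screen or off-screen source; it exists for the audience alone → non-diegetic.
(5) is non-diegetic: sound married to a title/caption — outside the diegesis by definition.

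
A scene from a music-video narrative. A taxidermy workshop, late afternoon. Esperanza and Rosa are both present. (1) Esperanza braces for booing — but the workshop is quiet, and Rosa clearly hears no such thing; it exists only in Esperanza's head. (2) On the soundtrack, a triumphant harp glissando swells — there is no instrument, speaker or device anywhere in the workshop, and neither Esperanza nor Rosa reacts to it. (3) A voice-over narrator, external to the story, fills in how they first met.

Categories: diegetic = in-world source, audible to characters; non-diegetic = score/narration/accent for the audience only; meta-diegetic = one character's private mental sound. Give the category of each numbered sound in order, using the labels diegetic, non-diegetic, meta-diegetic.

meta-diegetic, non-diegetic, non-diegetic

(1) is meta-diegetic: Esperanza alone 'hears' it — an imagined sound, not present in the space.
Sound (2): nothing in the workshop produces it and the characters don't hear it — pure soundtrack, so non-diegetic.
(3) is non-diegetic: the narrator exists outside the story world, addressing only the audience.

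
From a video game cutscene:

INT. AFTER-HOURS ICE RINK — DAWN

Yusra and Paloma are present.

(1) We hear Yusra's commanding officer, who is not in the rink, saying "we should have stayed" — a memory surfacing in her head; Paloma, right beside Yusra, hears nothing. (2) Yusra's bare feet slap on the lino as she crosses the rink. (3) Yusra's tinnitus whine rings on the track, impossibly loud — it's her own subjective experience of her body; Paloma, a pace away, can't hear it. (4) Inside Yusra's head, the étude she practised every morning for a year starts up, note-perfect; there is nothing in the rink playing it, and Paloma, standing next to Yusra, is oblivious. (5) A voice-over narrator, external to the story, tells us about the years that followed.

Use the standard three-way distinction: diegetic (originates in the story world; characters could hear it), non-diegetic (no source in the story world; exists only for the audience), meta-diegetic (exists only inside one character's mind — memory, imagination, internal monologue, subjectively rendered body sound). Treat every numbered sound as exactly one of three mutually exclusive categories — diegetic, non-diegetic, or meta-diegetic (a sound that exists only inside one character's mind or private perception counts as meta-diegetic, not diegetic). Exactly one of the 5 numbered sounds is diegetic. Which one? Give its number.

(1) is meta-diegetic: a remembered line, private to Yusra — not present in the room, not audible to Paloma.
(2) it's the physical sound of Yusra moving in the space → diegetic.
(3) a subjective body sound — Yusra's private perception, inaudible to Paloma → meta-diegetic.
Sound (4): the music is a memory playing inside Yusra's mind alone; no real-world source, Paloma can't hear it, so meta-diegetic.
(5) is non-diegetic: external voice-over — not a character, not heard by anyone in the scene.
Only (2) is diegetic.

2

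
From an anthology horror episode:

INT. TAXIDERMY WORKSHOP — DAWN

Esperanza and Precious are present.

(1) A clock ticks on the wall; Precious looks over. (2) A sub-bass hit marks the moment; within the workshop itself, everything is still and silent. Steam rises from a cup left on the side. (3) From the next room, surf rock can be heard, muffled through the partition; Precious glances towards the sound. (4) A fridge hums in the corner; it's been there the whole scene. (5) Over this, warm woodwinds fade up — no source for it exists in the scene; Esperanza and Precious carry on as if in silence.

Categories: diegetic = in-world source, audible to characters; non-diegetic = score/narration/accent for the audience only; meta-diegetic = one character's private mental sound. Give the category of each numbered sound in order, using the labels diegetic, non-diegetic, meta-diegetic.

(1) an in-world source (a clock); characters could hear it → diegetic.
(2) nothing in the scene produces it; it's an accent added for the audience → non-diegetic.
Sound (3): the music has an off-screen but real-world source and a character hears it, so diegetic.
(4) is diegetic: it's the actual ambient sound of the location.
(5) is non-diegetic: nothing in the workshop produces it and the characters don't hear it — pure soundtrack.

diegetic, non-diegetic, diegetic, diegetic, non-diegetic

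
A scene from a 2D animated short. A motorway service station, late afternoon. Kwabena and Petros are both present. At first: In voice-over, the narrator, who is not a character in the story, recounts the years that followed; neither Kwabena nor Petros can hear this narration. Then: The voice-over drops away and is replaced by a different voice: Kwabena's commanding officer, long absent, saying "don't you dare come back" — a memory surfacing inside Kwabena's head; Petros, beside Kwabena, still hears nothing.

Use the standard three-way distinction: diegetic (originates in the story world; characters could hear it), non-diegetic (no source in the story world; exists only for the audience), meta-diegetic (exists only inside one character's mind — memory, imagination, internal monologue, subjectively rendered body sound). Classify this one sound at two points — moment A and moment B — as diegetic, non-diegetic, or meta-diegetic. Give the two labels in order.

non-diegetic, meta-diegetic

Moment A: the external narrator addresses only the audience — outside the story world → non-diegetic.
Moment B: the replacement voice is a memory inside Kwabena's mind specifically → meta-diegetic.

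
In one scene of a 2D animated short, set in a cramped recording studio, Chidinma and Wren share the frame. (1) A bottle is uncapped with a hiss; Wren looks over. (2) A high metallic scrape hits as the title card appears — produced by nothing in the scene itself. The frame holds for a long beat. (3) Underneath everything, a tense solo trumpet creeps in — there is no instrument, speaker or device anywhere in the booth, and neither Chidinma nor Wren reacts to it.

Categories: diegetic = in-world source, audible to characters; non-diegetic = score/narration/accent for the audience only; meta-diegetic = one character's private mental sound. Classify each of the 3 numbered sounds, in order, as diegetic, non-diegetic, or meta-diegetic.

diegetic, non-diegetic, non-diegetic

(1) is diegetic: the sound comes from a bottle physically present in the location.
Sound (2): it's a sound-design accent with no in-world source; no one in the scene can hear it, so non-diegetic.
(3) is non-diegetic: nothing in the booth produces it and the characters don't hear it — pure soundtrack.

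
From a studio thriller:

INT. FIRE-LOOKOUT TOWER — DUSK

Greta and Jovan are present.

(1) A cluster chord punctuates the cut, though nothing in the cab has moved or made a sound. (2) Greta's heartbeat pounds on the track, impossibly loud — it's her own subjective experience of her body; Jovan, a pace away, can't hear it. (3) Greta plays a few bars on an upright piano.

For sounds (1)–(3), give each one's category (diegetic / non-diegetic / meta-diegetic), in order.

(1) is non-diegetic: it's a sound-design accent with no in-world source; no one in the scene can hear it.
(2) is meta-diegetic: point-of-audition from inside Greta's body; not a sound in the room.
(3) is diegetic: Greta is producing the music live, in the story world.

non-diegetic, meta-diegetic, diegetic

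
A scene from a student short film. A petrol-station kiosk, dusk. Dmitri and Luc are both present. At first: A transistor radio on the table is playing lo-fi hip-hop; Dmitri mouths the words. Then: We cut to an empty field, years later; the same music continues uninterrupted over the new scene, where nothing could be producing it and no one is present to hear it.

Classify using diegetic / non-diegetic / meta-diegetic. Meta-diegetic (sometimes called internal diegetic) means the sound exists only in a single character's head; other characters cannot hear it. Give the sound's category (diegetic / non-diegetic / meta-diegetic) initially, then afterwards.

diegetic, non-diegetic

Initially: a transistor radio is a real in-scene source and Dmitri reacts to it → diegetic.
Afterwards: there is no longer any in-world source and no one can hear it — it has become underscore → non-diegetic.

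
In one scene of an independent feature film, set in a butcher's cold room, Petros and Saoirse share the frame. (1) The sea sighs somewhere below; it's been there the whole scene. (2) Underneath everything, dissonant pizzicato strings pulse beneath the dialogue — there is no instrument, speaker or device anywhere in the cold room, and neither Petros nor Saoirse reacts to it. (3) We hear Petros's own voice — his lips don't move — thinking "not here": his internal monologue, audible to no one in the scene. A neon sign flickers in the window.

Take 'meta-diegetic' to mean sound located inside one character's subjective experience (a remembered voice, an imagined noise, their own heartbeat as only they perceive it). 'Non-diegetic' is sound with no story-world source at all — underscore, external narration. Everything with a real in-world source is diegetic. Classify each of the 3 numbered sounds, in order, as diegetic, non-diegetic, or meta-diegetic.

diegetic, non-diegetic, meta-diegetic

(1) is diegetic: the sea is part of the location's real environment.
(2) is non-diegetic: score with no on-screen or off-screen source; it exists for the audience alone.
(3) is meta-diegetic: internal monologue — inside Petros's mind, not spoken into the scene.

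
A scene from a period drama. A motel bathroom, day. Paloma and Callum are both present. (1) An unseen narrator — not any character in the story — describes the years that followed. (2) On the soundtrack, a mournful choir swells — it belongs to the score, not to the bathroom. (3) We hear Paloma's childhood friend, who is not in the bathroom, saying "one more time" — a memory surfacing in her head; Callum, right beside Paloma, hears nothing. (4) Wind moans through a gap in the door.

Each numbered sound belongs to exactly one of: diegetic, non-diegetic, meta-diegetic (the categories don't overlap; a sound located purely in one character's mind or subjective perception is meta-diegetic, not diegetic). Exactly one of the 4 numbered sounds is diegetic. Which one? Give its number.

4

Sound (1): commentary laid over the scene from outside the fiction, so non-diegetic.
Sound (2): score with no on-screen or off-screen source; it exists for the audience alone, so non-diegetic.
(3) is meta-diegetic: the voice is a memory playing only inside Paloma's mind; Callum can't hear it.
(4) ambient/room sound belonging to the story's physical space → diegetic.
Only (4) is diegetic.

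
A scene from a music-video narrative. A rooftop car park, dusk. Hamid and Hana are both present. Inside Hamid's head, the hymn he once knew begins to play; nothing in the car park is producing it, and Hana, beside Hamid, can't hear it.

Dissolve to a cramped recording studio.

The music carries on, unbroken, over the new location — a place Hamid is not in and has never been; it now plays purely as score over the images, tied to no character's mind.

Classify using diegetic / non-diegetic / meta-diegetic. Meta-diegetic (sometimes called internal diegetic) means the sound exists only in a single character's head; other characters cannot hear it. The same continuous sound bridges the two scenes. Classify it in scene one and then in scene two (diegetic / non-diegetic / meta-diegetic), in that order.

Scene one: the music exists only inside Hamid's mind; Hana can't hear it → meta-diegetic.
Scene two: it's detached from Hamid entirely and plays over unrelated images with no in-world source — conventional underscore → non-diegetic.

meta-diegetic, non-diegetic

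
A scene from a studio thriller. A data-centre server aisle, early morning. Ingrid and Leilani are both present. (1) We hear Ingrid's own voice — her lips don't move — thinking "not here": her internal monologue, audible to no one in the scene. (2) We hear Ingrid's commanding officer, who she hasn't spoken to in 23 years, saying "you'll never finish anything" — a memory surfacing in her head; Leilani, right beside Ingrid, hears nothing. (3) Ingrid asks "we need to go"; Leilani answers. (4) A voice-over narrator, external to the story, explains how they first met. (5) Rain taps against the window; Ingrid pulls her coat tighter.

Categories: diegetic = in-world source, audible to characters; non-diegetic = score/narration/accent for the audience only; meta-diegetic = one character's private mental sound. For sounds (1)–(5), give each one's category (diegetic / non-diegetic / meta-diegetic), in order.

(1) internal monologue — inside Ingrid's mind, not spoken into the scene → meta-diegetic.
(2) is meta-diegetic: it's Ingrid's recollection rendered as sound; the other character can't hear it.
(3) is diegetic: Ingrid is a character speaking aloud in the scene.
Sound (4): the narrator exists outside the story world, addressing only the audience, so non-diegetic.
Sound (5): rain is part of the location's real environment, so diegetic.

meta-diegetic, meta-diegetic, diegetic, non-diegetic, diegetic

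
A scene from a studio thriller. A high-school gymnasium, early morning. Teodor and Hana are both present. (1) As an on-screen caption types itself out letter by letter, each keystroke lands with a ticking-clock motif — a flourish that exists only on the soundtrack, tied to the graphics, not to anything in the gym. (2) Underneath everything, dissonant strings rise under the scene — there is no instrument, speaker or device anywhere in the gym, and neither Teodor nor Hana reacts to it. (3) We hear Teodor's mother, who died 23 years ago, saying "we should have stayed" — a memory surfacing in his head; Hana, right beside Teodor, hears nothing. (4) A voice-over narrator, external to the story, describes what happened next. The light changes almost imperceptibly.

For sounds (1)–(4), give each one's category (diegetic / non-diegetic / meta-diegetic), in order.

non-diegetic, non-diegetic, meta-diegetic, non-diegetic

(1) is non-diegetic: it accompanies on-screen graphics, not anything inside the story world.
(2) score with no on-screen or off-screen source; it exists for the audience alone → non-diegetic.
(3) a remembered line, private to Teodor — not present in the room, not audible to Hana → meta-diegetic.
(4) is non-diegetic: commentary laid over the scene from outside the fiction.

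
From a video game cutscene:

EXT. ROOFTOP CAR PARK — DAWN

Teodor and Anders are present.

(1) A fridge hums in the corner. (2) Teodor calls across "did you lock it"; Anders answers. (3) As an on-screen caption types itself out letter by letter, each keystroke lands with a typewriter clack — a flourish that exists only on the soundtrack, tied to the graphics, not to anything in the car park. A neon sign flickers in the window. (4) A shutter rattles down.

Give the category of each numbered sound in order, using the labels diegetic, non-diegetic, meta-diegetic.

diegetic, diegetic, non-diegetic, diegetic

(1) is diegetic: a fridge is part of the location's real environment.
(2) spoken by a character present in the story world → diegetic.
(3) it accompanies on-screen graphics, not anything inside the story world → non-diegetic.
(4) is diegetic: the sound comes from a shutter physically present in the location.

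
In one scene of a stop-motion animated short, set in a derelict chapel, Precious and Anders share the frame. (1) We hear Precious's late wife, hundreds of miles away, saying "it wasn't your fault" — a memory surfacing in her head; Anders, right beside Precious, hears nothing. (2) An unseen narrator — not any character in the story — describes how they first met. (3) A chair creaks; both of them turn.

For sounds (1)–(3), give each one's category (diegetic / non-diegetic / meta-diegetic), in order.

meta-diegetic, non-diegetic, diegetic

(1) is meta-diegetic: it's Precious's recollection rendered as sound; the other character can't hear it.
Sound (2): external voice-over — not a character, not heard by anyone in the scene, so non-diegetic.
(3) a chair is a real object/event in the scene's world → diegetic.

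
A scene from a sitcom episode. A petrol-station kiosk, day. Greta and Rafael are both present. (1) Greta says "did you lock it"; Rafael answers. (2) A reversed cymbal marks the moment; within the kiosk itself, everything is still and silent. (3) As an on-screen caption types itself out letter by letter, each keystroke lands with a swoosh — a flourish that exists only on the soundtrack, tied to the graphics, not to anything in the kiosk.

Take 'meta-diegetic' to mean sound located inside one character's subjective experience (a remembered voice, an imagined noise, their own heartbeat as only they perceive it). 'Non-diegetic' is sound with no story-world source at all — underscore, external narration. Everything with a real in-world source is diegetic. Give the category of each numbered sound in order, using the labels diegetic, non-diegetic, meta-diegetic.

diegetic, non-diegetic, non-diegetic

(1) spoken by a character present in the story world → diegetic.
(2) is non-diegetic: it's a sound-design accent with no in-world source; no one in the scene can hear it.
(3) is non-diegetic: it accompanies on-screen graphics, not anything inside the story world.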